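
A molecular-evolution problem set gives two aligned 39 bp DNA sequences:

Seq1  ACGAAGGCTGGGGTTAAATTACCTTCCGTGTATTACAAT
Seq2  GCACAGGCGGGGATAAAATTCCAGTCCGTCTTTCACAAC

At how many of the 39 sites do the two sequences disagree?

13

Mismatches occur at site 1 (A→G), site 3 (G→A), site 4 (A→C), site 9 (T→G), site 13 (G→A), site 15 (T→A), site 21 (A→C), site 23 (C→A), site 24 (T→G), site 30 (G→C), site 32 (A→T), site 34 (T→C), site 39 (T→C).
That gives 13 mismatches out of 39 aligned sites, so the Hamming distance is 13.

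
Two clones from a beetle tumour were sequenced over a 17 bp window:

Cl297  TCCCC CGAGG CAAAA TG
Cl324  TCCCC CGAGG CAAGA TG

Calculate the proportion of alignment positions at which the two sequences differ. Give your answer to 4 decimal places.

The sequences differ at position 14 (A/G).
There are 1 differences over 17 sites, so p = 1/17 = 0.0588.

0.0588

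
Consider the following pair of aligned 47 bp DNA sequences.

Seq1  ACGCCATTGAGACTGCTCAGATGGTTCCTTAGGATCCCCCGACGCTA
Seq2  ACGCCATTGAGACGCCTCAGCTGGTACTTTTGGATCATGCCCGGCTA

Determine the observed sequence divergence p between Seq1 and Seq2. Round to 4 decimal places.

0.2553

The sequences differ at positions 14 (T/G), 15 (G/C), 21 (A/C), 26 (T/A), 28 (C/T), 31 (A/T), 37 (C/A), 38 (C/T), 39 (C/G), 41 (G/C), 42 (A/C), 43 (C/G).
There are 12 differences over 47 sites, so p = 12/47 = 0.2553.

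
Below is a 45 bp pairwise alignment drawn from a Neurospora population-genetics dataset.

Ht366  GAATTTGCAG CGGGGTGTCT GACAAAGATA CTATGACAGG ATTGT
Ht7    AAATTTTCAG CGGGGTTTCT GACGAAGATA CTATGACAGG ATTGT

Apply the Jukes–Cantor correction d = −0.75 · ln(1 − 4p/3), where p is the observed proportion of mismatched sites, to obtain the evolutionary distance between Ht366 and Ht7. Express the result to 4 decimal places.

Mismatches occur at site 1 (G→A), site 7 (G→T), site 17 (G→T), site 24 (A→G).
p = 4/45 = 0.088889.
d = −0.75 · ln(1 − (4/3)·0.088889) = −0.75 · ln(0.881481) = −0.75 · (-0.126152) = 0.0946.

0.0946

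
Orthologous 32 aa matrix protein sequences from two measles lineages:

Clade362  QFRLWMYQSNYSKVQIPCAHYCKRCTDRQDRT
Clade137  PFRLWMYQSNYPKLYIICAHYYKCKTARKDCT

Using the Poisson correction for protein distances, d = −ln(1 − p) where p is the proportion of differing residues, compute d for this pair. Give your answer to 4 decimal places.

0.4212

The sequences differ at positions 1 (Q/P), 12 (S/P), 14 (V/L), 15 (Q/Y), 17 (P/I), 22 (C/Y), 24 (R/C), 25 (C/K), 27 (D/A), 29 (Q/K), 31 (R/C).
p = 11/32 = 0.343750.
d = −ln(1 − 0.343750) = −ln(0.656250) = 0.4212.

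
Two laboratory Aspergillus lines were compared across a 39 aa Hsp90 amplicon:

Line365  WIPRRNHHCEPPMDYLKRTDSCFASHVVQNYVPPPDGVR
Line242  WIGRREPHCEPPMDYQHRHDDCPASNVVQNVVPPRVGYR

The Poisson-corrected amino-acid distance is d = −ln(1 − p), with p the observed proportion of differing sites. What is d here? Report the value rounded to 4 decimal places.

The sequences differ at positions 3 (P/G), 6 (N/E), 7 (H/P), 16 (L/Q), 17 (K/H), 19 (T/H), 21 (S/D), 23 (F/P), 26 (H/N), 31 (Y/V), 35 (P/R), 36 (D/V), 38 (V/Y).
p = 13/39 = 0.333333.
d = −ln(1 − 0.333333) = −ln(0.666667) = 0.4055.

0.4055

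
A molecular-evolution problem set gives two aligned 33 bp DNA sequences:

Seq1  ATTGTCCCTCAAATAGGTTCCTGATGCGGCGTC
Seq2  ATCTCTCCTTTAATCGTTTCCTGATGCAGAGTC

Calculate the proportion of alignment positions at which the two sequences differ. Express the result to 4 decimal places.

Differing sites — 3:T/C; 4:G/T; 5:T/C; 6:C/T; 10:C/T; 11:A/T; 15:A/C; 17:G/T; 28:G/A; 30:C/A.
There are 10 differences over 33 sites, so p = 10/33 = 0.3030.

0.3030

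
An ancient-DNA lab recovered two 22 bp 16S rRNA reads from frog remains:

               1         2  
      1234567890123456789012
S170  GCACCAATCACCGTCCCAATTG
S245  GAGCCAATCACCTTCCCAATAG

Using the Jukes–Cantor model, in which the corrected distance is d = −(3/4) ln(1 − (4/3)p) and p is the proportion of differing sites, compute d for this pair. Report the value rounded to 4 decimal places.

0.2082

The sequences differ at positions 2 (C/A), 3 (A/G), 13 (G/T), 21 (T/A).
p = 4/22 = 0.181818.
d = −0.75 · ln(1 − (4/3)·0.181818) = −0.75 · ln(0.757576) = −0.75 · (-0.277631) = 0.2082.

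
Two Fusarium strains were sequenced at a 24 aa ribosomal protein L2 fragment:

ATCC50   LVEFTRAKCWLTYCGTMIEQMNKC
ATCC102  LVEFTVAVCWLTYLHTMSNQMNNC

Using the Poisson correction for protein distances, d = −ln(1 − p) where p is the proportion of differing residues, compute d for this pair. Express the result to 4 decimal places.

Differing sites — 6:R/V; 8:K/V; 14:C/L; 15:G/H; 18:I/S; 19:E/N; 23:K/N.
p = 7/24 = 0.291667.
d = −ln(1 − 0.291667) = −ln(0.708333) = 0.3448.

0.3448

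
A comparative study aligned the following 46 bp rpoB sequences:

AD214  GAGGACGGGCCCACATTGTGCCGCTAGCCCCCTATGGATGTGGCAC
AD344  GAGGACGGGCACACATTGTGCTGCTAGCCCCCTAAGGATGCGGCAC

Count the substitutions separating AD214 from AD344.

4

Differing sites — 11:C/A; 22:C/T; 35:T/A; 41:T/C.
That gives 4 mismatches out of 46 aligned sites, so the Hamming distance is 4.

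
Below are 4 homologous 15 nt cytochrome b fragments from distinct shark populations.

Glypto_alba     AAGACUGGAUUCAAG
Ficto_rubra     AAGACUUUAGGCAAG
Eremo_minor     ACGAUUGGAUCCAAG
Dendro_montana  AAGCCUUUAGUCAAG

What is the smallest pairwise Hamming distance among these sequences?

Pairwise Hamming distances:
  Glypto_alba vs Ficto_rubra: 4
  Glypto_alba vs Eremo_minor: 3
  Glypto_alba vs Dendro_montana: 4
  Ficto_rubra vs Eremo_minor: 6
  Ficto_rubra vs Dendro_montana: 2
  Eremo_minor vs Dendro_montana: 7
The smallest is 2, between Ficto_rubra and Dendro_montana.

2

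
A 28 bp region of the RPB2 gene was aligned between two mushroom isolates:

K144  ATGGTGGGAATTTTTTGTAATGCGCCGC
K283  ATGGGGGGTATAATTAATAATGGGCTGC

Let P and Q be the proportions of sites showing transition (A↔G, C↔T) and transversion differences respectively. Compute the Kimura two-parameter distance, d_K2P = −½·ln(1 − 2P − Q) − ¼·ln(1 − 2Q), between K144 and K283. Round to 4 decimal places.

0.3608

Mismatches occur at site 5 (T/G, transversion), site 9 (A/T, transversion), site 12 (T/A, transversion), site 13 (T/A, transversion), site 16 (T/A, transversion), site 17 (G/A, transition), site 23 (C/G, transversion), site 26 (C/T, transition).
Of the 8 differences, 2 transitions and 6 transversions over 28 sites: P = 2/28 = 0.071429, Q = 6/28 = 0.214286.
d = −0.5·ln(0.642856) − 0.25·ln(0.571428) = −0.5·(-0.441835) − 0.25·(-0.559617) = 0.3608.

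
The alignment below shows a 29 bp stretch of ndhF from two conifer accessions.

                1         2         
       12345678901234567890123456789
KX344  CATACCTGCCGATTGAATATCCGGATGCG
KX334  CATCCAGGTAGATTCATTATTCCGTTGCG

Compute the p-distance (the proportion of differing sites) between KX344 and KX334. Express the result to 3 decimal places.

Differing sites — 4:A/C; 6:C/A; 7:T/G; 9:C/T; 10:C/A; 15:G/C; 17:A/T; 21:C/T; 23:G/C; 25:A/T.
There are 10 differences over 29 sites, so p = 10/29 = 0.345.

0.345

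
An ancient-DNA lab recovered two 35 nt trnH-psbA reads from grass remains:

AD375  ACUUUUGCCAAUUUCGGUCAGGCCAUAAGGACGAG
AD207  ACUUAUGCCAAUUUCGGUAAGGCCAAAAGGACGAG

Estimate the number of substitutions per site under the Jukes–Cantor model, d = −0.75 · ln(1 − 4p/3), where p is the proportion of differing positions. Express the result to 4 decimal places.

The sequences differ at positions 5 (U/A), 19 (C/A), 26 (U/A).
p = 3/35 = 0.085714.
d = −0.75 · ln(1 − (4/3)·0.085714) = −0.75 · ln(0.885715) = −0.75 · (-0.121360) = 0.0910.

0.0910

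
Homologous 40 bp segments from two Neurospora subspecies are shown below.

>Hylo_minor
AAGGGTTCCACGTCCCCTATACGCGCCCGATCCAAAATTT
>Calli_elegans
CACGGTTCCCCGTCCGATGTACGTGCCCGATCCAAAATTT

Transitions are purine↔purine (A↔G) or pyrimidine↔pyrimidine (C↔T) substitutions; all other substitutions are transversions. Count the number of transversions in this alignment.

Differing sites — 1:A/C (Tv); 3:G/C (Tv); 10:A/C (Tv); 16:C/G (Tv); 17:C/A (Tv); 19:A/G (Ti); 24:C/T (Ti).
Of the 7 differences, 2 transitions and 5 transversions, so the answer is 5.

5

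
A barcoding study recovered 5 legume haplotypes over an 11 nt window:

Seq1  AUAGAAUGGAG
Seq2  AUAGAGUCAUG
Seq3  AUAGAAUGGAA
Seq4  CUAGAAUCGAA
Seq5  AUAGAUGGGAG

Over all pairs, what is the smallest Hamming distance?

Pairwise Hamming distances:
  Seq1 vs Seq2: 4
  Seq1 vs Seq3: 1
  Seq1 vs Seq4: 3
  Seq1 vs Seq5: 2
  Seq2 vs Seq3: 5
  Seq2 vs Seq4: 5
  Seq2 vs Seq5: 5
  Seq3 vs Seq4: 2
  Seq3 vs Seq5: 3
  Seq4 vs Seq5: 5
The smallest is 1, between Seq1 and Seq3.

1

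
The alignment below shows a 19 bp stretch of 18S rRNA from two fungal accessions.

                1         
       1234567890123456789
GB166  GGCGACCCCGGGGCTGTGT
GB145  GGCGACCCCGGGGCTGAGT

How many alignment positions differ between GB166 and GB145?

1

A single mismatch occurs at site 17 (T↔A).
That gives 1 mismatch out of 19 aligned sites, so the Hamming distance is 1.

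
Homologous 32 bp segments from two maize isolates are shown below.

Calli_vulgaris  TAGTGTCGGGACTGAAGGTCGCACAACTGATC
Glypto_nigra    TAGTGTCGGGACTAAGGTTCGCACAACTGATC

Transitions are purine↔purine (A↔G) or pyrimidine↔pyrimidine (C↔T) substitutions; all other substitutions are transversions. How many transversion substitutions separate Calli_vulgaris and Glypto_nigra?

1

Mismatches occur at site 14 (G/A, transition), site 16 (A/G, transition), site 18 (G/T, transversion).
Of the 3 differences, 2 transitions and 1 transversion, so the answer is 1.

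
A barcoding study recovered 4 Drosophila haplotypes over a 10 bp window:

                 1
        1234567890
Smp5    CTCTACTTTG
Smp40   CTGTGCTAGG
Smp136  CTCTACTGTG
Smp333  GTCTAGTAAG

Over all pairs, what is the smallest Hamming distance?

Pairwise Hamming distances:
  Smp5 vs Smp40: 4
  Smp5 vs Smp136: 1
  Smp5 vs Smp333: 4
  Smp40 vs Smp136: 4
  Smp40 vs Smp333: 5
  Smp136 vs Smp333: 4
The smallest is 1, between Smp5 and Smp136.

1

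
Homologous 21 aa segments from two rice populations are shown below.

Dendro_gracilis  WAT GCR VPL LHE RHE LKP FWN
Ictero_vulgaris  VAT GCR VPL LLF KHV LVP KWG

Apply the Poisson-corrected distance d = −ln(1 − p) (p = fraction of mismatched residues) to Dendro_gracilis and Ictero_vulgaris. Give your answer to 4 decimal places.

Mismatches occur at site 1 (W↔V), site 11 (H↔L), site 12 (E↔F), site 13 (R↔K), site 15 (E↔V), site 17 (K↔V), site 19 (F↔K), site 21 (N↔G).
p = 8/21 = 0.380952.
d = −ln(1 − 0.380952) = −ln(0.619048) = 0.4796.

0.4796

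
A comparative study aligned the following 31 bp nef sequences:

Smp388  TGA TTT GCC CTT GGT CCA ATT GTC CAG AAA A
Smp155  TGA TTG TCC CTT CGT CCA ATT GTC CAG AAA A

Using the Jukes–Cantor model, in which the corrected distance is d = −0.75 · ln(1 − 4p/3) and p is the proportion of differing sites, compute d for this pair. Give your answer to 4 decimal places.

0.1036

Mismatches occur at site 6 (T↔G), site 7 (G↔T), site 13 (G↔C).
p = 3/31 = 0.096774.
d = −0.75 · ln(1 − (4/3)·0.096774) = −0.75 · ln(0.870968) = −0.75 · (-0.138150) = 0.1036.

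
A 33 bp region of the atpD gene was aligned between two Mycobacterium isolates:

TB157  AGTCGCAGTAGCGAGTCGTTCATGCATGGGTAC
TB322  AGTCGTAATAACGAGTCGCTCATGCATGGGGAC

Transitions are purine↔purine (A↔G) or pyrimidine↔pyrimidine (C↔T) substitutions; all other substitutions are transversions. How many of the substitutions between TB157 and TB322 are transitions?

4

Differing sites — 6:C/T (Ti); 8:G/A (Ti); 11:G/A (Ti); 19:T/C (Ti); 31:T/G (Tv).
Of the 5 differences, 4 transitions and 1 transversion, so the answer is 4.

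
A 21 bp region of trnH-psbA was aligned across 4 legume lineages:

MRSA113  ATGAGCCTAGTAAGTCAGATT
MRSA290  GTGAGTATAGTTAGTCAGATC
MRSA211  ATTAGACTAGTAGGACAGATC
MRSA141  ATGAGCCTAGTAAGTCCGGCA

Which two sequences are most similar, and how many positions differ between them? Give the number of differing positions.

Pairwise Hamming distances:
  MRSA113 vs MRSA290: 5
  MRSA113 vs MRSA211: 5
  MRSA113 vs MRSA141: 4
  MRSA290 vs MRSA211: 7
  MRSA290 vs MRSA141: 8
  MRSA211 vs MRSA141: 8
The smallest is 4, between MRSA113 and MRSA141.

4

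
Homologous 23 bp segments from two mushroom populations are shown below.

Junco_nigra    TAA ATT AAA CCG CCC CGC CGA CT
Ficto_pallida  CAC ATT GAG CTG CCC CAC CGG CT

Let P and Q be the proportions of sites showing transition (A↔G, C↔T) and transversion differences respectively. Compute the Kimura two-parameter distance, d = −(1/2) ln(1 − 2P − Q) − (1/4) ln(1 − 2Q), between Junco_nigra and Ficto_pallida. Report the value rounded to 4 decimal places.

Differing sites — 1:T/C (Ti); 3:A/C (Tv); 7:A/G (Ti); 9:A/G (Ti); 11:C/T (Ti); 17:G/A (Ti); 21:A/G (Ti).
Of the 7 differences, 6 transitions and 1 transversion over 23 sites: P = 6/23 = 0.260870, Q = 1/23 = 0.043478.
d = −0.5·ln(0.434782) − 0.25·ln(0.913044) = −0.5·(-0.832911) − 0.25·(-0.090971) = 0.4392.

0.4392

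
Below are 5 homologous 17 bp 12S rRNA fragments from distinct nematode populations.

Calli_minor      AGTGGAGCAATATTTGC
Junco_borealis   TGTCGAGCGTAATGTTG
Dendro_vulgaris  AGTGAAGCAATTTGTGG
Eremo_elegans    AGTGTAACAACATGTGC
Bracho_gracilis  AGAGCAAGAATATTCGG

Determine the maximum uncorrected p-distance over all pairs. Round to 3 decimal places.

Pairwise Hamming distances:
  Calli_minor vs Junco_borealis: 8
  Calli_minor vs Dendro_vulgaris: 4
  Calli_minor vs Eremo_elegans: 4
  Calli_minor vs Bracho_gracilis: 6
  Junco_borealis vs Dendro_vulgaris: 8
  Junco_borealis vs Eremo_elegans: 9
  Junco_borealis vs Bracho_gracilis: 12
  Dendro_vulgaris vs Eremo_elegans: 5
  Dendro_vulgaris vs Bracho_gracilis: 7
  Eremo_elegans vs Bracho_gracilis: 7
The largest is 12 mismatches, between Junco_borealis and Bracho_gracilis; p = 12/17 = 0.706.

0.706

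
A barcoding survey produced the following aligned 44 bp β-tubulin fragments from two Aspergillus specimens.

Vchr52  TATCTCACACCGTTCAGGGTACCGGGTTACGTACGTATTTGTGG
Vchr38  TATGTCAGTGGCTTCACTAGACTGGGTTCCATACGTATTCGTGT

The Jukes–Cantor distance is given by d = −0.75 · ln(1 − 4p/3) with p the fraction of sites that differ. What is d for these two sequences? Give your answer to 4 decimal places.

0.4546

Mismatches occur at site 4 (C→G), site 8 (C→G), site 9 (A→T), site 10 (C→G), site 11 (C→G), site 12 (G→C), site 17 (G→C), site 18 (G→T), site 19 (G→A), site 20 (T→G), site 23 (C→T), site 29 (A→C), site 31 (G→A), site 40 (T→C), site 44 (G→T).
p = 15/44 = 0.340909.
d = −0.75 · ln(1 − (4/3)·0.340909) = −0.75 · ln(0.545455) = −0.75 · (-0.606135) = 0.4546.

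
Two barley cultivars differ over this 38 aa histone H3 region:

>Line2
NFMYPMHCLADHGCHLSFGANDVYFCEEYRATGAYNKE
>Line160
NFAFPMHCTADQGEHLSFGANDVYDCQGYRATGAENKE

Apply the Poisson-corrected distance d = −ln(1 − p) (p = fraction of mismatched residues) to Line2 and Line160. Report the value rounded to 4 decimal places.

The sequences differ at positions 3 (M/A), 4 (Y/F), 9 (L/T), 12 (H/Q), 14 (C/E), 25 (F/D), 27 (E/Q), 28 (E/G), 35 (Y/E).
p = 9/38 = 0.236842.
d = −ln(1 − 0.236842) = −ln(0.763158) = 0.2703.

0.2703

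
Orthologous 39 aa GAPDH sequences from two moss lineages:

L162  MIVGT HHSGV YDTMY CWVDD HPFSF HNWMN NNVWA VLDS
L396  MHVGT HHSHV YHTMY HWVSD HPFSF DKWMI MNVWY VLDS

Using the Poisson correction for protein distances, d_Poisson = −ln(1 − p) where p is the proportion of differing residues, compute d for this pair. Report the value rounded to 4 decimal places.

Mismatches occur at site 2 (I↔H), site 9 (G↔H), site 12 (D↔H), site 16 (C↔H), site 19 (D↔S), site 26 (H↔D), site 27 (N↔K), site 30 (N↔I), site 31 (N↔M), site 35 (A↔Y).
p = 10/39 = 0.256410.
d = −ln(1 − 0.256410) = −ln(0.743590) = 0.2963.

0.2963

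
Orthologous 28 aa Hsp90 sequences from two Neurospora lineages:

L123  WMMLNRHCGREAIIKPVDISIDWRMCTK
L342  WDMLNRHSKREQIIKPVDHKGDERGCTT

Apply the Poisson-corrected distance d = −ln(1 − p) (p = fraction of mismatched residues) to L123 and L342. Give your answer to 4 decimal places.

Mismatches occur at site 2 (M↔D), site 8 (C↔S), site 9 (G↔K), site 12 (A↔Q), site 19 (I↔H), site 20 (S↔K), site 21 (I↔G), site 23 (W↔E), site 25 (M↔G), site 28 (K↔T).
p = 10/28 = 0.357143.
d = −ln(1 − 0.357143) = −ln(0.642857) = 0.4418.

0.4418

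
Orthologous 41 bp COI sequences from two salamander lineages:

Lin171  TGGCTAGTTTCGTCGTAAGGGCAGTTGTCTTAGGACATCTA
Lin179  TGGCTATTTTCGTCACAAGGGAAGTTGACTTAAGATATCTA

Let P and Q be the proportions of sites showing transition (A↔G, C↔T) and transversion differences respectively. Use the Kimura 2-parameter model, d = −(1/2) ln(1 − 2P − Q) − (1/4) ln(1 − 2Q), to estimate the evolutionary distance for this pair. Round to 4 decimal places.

0.1957

The sequences differ at positions 7 (G/T, transversion), 15 (G/A, transition), 16 (T/C, transition), 22 (C/A, transversion), 28 (T/A, transversion), 33 (G/A, transition), 36 (C/T, transition).
Of the 7 differences, 4 transitions and 3 transversions over 41 sites: P = 4/41 = 0.097561, Q = 3/41 = 0.073171.
d = −0.5·ln(0.731707) − 0.25·ln(0.853658) = −0.5·(-0.312375) − 0.25·(-0.158225) = 0.1957.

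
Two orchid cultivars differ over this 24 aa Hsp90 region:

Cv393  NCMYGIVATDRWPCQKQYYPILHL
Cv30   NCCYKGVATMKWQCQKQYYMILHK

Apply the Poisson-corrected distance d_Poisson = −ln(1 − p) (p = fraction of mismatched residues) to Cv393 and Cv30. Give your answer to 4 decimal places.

Mismatches occur at site 3 (M↔C), site 5 (G↔K), site 6 (I↔G), site 10 (D↔M), site 11 (R↔K), site 13 (P↔Q), site 20 (P↔M), site 24 (L↔K).
p = 8/24 = 0.333333.
d = −ln(1 − 0.333333) = −ln(0.666667) = 0.4055.

0.4055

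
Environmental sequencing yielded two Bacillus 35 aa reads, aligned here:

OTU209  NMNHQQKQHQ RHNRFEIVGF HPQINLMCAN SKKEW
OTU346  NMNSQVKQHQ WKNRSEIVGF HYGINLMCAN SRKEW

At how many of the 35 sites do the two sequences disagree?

The sequences differ at positions 4 (H/S), 6 (Q/V), 11 (R/W), 12 (H/K), 15 (F/S), 22 (P/Y), 23 (Q/G), 32 (K/R).
That gives 8 mismatches out of 35 aligned sites, so the Hamming distance is 8.

8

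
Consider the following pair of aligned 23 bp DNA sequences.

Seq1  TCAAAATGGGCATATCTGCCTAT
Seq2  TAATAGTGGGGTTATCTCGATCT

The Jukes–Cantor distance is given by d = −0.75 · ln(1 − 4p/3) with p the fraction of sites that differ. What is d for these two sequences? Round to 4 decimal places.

Mismatches occur at site 2 (C/A), site 4 (A/T), site 6 (A/G), site 11 (C/G), site 12 (A/T), site 18 (G/C), site 19 (C/G), site 20 (C/A), site 22 (A/C).
p = 9/23 = 0.391304.
d = −0.75 · ln(1 − (4/3)·0.391304) = −0.75 · ln(0.478261) = −0.75 · (-0.737599) = 0.5532.

0.5532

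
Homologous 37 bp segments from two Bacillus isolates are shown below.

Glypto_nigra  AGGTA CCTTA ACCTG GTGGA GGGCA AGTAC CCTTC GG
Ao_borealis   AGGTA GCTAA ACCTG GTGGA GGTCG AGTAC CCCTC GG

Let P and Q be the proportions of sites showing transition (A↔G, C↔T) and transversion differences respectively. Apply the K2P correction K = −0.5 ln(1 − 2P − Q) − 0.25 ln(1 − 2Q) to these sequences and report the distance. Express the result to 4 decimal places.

0.1491

Mismatches occur at site 6 (C/G, transversion), site 9 (T/A, transversion), site 23 (G/T, transversion), site 25 (A/G, transition), site 33 (T/C, transition).
Of the 5 differences, 2 transitions and 3 transversions over 37 sites: P = 2/37 = 0.054054, Q = 3/37 = 0.081081.
d = −0.5·ln(0.810811) − 0.25·ln(0.837838) = −0.5·(-0.209720) − 0.25·(-0.176931) = 0.1491.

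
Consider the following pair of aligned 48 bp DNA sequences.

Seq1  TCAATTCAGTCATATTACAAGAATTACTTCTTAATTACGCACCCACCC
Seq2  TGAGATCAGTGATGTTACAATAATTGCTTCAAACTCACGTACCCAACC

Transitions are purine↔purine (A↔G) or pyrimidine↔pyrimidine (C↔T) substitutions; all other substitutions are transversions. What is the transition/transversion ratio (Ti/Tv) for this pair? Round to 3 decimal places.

0.625

Differing sites — 2:C/G (Tv); 4:A/G (Ti); 5:T/A (Tv); 11:C/G (Tv); 14:A/G (Ti); 21:G/T (Tv); 26:A/G (Ti); 31:T/A (Tv); 32:T/A (Tv); 34:A/C (Tv); 36:T/C (Ti); 40:C/T (Ti); 46:C/A (Tv).
Of the 13 differences, 5 transitions and 8 transversions, so Ti/Tv = 5/8 = 0.625.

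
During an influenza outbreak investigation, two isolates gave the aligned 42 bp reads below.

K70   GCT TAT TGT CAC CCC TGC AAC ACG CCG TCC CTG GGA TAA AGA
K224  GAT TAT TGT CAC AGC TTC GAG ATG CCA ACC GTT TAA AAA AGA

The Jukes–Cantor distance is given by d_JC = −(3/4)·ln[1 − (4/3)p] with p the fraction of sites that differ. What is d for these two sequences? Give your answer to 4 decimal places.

Differing sites — 2:C/A; 13:C/A; 14:C/G; 17:G/T; 19:A/G; 21:C/G; 23:C/T; 27:G/A; 28:T/A; 31:C/G; 33:G/T; 34:G/T; 35:G/A; 37:T/A.
p = 14/42 = 0.333333.
d = −0.75 · ln(1 − (4/3)·0.333333) = −0.75 · ln(0.555556) = −0.75 · (-0.587786) = 0.4408.

0.4408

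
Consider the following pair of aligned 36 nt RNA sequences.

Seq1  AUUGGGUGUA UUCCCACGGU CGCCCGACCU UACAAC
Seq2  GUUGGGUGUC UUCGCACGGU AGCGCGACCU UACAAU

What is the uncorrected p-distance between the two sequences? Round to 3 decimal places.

0.167

Mismatches occur at site 1 (A/G), site 10 (A/C), site 14 (C/G), site 21 (C/A), site 24 (C/G), site 36 (C/U).
There are 6 differences over 36 sites, so p = 6/36 = 0.167.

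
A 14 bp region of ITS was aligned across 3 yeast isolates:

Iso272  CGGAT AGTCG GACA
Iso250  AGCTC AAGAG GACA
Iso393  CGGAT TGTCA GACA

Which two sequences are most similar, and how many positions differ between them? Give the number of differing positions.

Pairwise Hamming distances:
  Iso272 vs Iso250: 7
  Iso272 vs Iso393: 2
  Iso250 vs Iso393: 9
The smallest is 2, between Iso272 and Iso393.

2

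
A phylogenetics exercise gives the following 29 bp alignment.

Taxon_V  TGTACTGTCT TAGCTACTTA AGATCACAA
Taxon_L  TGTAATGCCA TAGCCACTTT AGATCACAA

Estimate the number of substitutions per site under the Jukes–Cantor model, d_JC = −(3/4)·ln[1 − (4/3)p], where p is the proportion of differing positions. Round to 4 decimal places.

The sequences differ at positions 5 (C/A), 8 (T/C), 10 (T/A), 15 (T/C), 20 (A/T).
p = 5/29 = 0.172414.
d = −0.75 · ln(1 − (4/3)·0.172414) = −0.75 · ln(0.770115) = −0.75 · (-0.261215) = 0.1959.

0.1959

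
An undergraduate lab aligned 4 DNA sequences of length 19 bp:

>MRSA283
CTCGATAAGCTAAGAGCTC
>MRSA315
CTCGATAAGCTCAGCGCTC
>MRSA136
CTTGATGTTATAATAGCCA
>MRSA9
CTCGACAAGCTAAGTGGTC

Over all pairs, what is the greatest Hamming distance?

11

Pairwise Hamming distances:
  MRSA283 vs MRSA315: 2
  MRSA283 vs MRSA136: 8
  MRSA283 vs MRSA9: 3
  MRSA315 vs MRSA136: 10
  MRSA315 vs MRSA9: 4
  MRSA136 vs MRSA9: 11
The largest is 11, between MRSA136 and MRSA9.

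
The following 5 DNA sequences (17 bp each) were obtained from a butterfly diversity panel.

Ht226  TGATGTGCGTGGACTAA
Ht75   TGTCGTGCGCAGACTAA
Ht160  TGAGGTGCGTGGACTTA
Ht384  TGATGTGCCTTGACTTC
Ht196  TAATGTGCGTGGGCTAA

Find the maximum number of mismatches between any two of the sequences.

Pairwise Hamming distances:
  Ht226 vs Ht75: 4
  Ht226 vs Ht160: 2
  Ht226 vs Ht384: 4
  Ht226 vs Ht196: 2
  Ht75 vs Ht160: 5
  Ht75 vs Ht384: 7
  Ht75 vs Ht196: 6
  Ht160 vs Ht384: 4
  Ht160 vs Ht196: 4
  Ht384 vs Ht196: 6
The largest is 7, between Ht75 and Ht384.

7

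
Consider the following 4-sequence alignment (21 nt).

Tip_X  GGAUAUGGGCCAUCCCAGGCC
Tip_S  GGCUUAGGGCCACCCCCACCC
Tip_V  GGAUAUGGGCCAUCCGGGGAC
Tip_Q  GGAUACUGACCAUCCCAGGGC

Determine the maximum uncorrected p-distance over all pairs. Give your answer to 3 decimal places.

Pairwise Hamming distances:
  Tip_X vs Tip_S: 7
  Tip_X vs Tip_V: 3
  Tip_X vs Tip_Q: 4
  Tip_S vs Tip_V: 9
  Tip_S vs Tip_Q: 10
  Tip_V vs Tip_Q: 6
The largest is 10 mismatches, between Tip_S and Tip_Q; p = 10/21 = 0.476.

0.476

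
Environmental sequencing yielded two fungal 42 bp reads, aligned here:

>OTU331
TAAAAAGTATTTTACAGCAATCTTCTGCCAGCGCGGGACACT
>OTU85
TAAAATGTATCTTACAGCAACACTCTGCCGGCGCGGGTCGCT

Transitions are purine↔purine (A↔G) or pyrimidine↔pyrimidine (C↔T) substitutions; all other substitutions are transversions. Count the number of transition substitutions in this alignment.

Mismatches occur at site 6 (A↔T, transversion), site 11 (T↔C, transition), site 21 (T↔C, transition), site 22 (C↔A, transversion), site 23 (T↔C, transition), site 30 (A↔G, transition), site 38 (A↔T, transversion), site 40 (A↔G, transition).
Of the 8 differences, 5 transitions and 3 transversions, so the answer is 5.

5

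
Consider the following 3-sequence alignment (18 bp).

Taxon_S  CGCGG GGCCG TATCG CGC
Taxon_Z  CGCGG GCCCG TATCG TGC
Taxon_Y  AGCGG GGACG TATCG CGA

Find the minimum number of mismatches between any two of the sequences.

2

Pairwise Hamming distances:
  Taxon_S vs Taxon_Z: 2
  Taxon_S vs Taxon_Y: 3
  Taxon_Z vs Taxon_Y: 5
The smallest is 2, between Taxon_S and Taxon_Z.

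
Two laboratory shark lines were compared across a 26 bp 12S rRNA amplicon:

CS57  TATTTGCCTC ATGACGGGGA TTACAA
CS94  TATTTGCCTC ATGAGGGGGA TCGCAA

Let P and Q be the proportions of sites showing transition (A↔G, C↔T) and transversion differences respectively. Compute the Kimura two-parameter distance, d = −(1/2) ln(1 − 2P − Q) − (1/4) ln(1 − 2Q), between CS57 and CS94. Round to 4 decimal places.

0.1268

Differing sites — 15:C/G (Tv); 22:T/C (Ti); 23:A/G (Ti).
Of the 3 differences, 2 transitions and 1 transversion over 26 sites: P = 2/26 = 0.076923, Q = 1/26 = 0.038462.
d = −0.5·ln(0.807692) − 0.25·ln(0.923076) = −0.5·(-0.213574) − 0.25·(-0.080044) = 0.1268.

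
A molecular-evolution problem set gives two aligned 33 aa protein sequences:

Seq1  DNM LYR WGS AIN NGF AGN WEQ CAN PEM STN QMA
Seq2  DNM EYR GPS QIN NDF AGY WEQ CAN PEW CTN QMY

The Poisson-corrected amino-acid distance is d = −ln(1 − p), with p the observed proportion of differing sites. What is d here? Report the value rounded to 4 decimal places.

0.3185

Differing sites — 4:L/E; 7:W/G; 8:G/P; 10:A/Q; 14:G/D; 18:N/Y; 27:M/W; 28:S/C; 33:A/Y.
p = 9/33 = 0.272727.
d = −ln(1 − 0.272727) = −ln(0.727273) = 0.3185.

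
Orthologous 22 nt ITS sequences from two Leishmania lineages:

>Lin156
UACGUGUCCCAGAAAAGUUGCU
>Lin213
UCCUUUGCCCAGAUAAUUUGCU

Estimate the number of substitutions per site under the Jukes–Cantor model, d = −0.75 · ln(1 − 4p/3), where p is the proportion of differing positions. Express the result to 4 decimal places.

0.3390

Differing sites — 2:A/C; 4:G/U; 6:G/U; 7:U/G; 14:A/U; 17:G/U.
p = 6/22 = 0.272727.
d = −0.75 · ln(1 − (4/3)·0.272727) = −0.75 · ln(0.636364) = −0.75 · (-0.451985) = 0.3390.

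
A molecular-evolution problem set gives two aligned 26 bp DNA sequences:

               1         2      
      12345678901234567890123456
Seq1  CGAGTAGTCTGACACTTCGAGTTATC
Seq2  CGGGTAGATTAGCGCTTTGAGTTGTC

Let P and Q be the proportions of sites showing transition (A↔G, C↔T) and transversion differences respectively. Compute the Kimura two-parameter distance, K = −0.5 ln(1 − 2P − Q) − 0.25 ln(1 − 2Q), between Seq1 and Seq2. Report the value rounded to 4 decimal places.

0.4501

The sequences differ at positions 3 (A/G, transition), 8 (T/A, transversion), 9 (C/T, transition), 11 (G/A, transition), 12 (A/G, transition), 14 (A/G, transition), 18 (C/T, transition), 24 (A/G, transition).
Of the 8 differences, 7 transitions and 1 transversion over 26 sites: P = 7/26 = 0.269231, Q = 1/26 = 0.038462.
d = −0.5·ln(0.423076) − 0.25·ln(0.923076) = −0.5·(-0.860203) − 0.25·(-0.080044) = 0.4501.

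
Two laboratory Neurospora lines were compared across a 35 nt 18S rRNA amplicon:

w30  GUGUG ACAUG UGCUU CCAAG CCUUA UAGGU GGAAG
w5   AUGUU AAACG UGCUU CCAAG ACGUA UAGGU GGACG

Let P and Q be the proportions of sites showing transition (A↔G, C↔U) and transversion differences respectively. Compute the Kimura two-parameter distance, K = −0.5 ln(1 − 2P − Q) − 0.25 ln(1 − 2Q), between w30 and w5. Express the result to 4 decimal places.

0.2327

The sequences differ at positions 1 (G/A, transition), 5 (G/U, transversion), 7 (C/A, transversion), 9 (U/C, transition), 21 (C/A, transversion), 23 (U/G, transversion), 34 (A/C, transversion).
Of the 7 differences, 2 transitions and 5 transversions over 35 sites: P = 2/35 = 0.057143, Q = 5/35 = 0.142857.
d = −0.5·ln(0.742857) − 0.25·ln(0.714286) = −0.5·(-0.297252) − 0.25·(-0.336472) = 0.2327.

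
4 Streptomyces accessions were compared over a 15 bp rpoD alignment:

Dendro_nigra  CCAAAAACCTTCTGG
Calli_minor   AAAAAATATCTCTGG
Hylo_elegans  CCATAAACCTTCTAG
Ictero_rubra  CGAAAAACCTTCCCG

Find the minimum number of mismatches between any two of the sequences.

2

Pairwise Hamming distances:
  Dendro_nigra vs Calli_minor: 6
  Dendro_nigra vs Hylo_elegans: 2
  Dendro_nigra vs Ictero_rubra: 3
  Calli_minor vs Hylo_elegans: 8
  Calli_minor vs Ictero_rubra: 8
  Hylo_elegans vs Ictero_rubra: 4
The smallest is 2, between Dendro_nigra and Hylo_elegans.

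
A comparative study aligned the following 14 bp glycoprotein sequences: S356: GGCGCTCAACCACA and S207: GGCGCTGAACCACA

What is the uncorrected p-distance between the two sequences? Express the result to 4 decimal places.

A single mismatch occurs at site 7 (C→G).
There are 1 differences over 14 sites, so p = 1/14 = 0.0714.

0.0714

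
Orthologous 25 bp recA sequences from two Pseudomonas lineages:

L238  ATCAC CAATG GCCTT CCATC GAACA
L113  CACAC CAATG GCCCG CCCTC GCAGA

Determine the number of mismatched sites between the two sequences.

The sequences differ at positions 1 (A/C), 2 (T/A), 14 (T/C), 15 (T/G), 18 (A/C), 22 (A/C), 24 (C/G).
That gives 7 mismatches out of 25 aligned sites, so the Hamming distance is 7.

7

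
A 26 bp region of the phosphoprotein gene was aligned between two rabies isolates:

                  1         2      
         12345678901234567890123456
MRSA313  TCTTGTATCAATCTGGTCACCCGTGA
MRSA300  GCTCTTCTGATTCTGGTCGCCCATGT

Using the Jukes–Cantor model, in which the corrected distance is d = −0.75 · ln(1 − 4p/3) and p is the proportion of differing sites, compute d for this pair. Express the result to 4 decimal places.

0.4643

Mismatches occur at site 1 (T↔G), site 4 (T↔C), site 5 (G↔T), site 7 (A↔C), site 9 (C↔G), site 11 (A↔T), site 19 (A↔G), site 23 (G↔A), site 26 (A↔T).
p = 9/26 = 0.346154.
d = −0.75 · ln(1 − (4/3)·0.346154) = −0.75 · ln(0.538461) = −0.75 · (-0.619040) = 0.4643.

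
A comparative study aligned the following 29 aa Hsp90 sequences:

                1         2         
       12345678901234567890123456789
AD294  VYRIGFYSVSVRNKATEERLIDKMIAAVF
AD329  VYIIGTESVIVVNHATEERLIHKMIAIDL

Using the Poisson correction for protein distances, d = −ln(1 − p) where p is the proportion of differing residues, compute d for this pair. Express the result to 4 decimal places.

0.4229

Mismatches occur at site 3 (R→I), site 6 (F→T), site 7 (Y→E), site 10 (S→I), site 12 (R→V), site 14 (K→H), site 22 (D→H), site 27 (A→I), site 28 (V→D), site 29 (F→L).
p = 10/29 = 0.344828.
d = −ln(1 − 0.344828) = −ln(0.655172) = 0.4229.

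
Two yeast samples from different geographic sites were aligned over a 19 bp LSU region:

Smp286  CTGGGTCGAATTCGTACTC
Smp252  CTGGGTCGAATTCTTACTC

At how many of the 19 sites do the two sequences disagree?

1

Differing sites — 14:G/T.
That gives 1 mismatch out of 19 aligned sites, so the Hamming distance is 1.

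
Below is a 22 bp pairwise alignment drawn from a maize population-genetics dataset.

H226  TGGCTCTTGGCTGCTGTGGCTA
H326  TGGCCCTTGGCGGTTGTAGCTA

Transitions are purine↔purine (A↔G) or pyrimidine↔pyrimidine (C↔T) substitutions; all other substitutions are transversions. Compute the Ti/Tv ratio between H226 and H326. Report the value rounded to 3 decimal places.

The sequences differ at positions 5 (T/C, transition), 12 (T/G, transversion), 14 (C/T, transition), 18 (G/A, transition).
Of the 4 differences, 3 transitions and 1 transversion, so Ti/Tv = 3/1 = 3.000.

3.000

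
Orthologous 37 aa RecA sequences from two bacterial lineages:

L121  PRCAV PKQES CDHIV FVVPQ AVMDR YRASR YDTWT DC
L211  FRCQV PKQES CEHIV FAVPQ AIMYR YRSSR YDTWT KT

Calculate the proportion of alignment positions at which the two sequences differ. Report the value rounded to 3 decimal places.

0.243

Mismatches occur at site 1 (P↔F), site 4 (A↔Q), site 12 (D↔E), site 17 (V↔A), site 22 (V↔I), site 24 (D↔Y), site 28 (A↔S), site 36 (D↔K), site 37 (C↔T).
There are 9 differences over 37 sites, so p = 9/37 = 0.243.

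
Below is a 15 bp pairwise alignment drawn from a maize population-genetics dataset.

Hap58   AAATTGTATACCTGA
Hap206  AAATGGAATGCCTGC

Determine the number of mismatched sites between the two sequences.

Mismatches occur at site 5 (T↔G), site 7 (T↔A), site 10 (A↔G), site 15 (A↔C).
That gives 4 mismatches out of 15 aligned sites, so the Hamming distance is 4.

4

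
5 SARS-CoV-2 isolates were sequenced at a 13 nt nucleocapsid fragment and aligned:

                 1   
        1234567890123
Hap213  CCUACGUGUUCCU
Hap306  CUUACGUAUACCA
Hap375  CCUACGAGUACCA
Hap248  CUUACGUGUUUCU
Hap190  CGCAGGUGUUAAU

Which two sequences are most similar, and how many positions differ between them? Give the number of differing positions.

Pairwise Hamming distances:
  Hap213 vs Hap306: 4
  Hap213 vs Hap375: 3
  Hap213 vs Hap248: 2
  Hap213 vs Hap190: 5
  Hap306 vs Hap375: 3
  Hap306 vs Hap248: 4
  Hap306 vs Hap190: 8
  Hap375 vs Hap248: 5
  Hap375 vs Hap190: 8
  Hap248 vs Hap190: 5
The smallest is 2, between Hap213 and Hap248.

2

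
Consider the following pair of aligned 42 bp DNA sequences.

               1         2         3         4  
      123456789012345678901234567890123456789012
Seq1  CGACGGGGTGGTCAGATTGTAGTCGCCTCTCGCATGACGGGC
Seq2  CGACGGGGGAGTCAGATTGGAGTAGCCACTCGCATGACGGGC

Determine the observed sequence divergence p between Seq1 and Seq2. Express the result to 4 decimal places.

Differing sites — 9:T/G; 10:G/A; 20:T/G; 24:C/A; 28:T/A.
There are 5 differences over 42 sites, so p = 5/42 = 0.1190.

0.1190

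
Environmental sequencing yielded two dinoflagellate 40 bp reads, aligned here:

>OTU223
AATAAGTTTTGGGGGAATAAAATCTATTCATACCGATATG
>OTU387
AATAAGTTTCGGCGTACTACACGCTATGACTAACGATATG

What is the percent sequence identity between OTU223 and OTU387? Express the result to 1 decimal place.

72.5%

Mismatches occur at site 10 (T/C), site 13 (G/C), site 15 (G/T), site 17 (A/C), site 20 (A/C), site 22 (A/C), site 23 (T/G), site 28 (T/G), site 29 (C/A), site 30 (A/C), site 33 (C/A).
29 of the 40 sites match, so the percent identity is 29/40 × 100 = 72.5%.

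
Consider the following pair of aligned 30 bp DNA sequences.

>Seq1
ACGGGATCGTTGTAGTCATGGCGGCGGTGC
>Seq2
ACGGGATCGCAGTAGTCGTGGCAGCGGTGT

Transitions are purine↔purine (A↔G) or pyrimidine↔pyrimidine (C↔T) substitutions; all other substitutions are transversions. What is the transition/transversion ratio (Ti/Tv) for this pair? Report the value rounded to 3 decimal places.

4.000

The sequences differ at positions 10 (T/C, transition), 11 (T/A, transversion), 18 (A/G, transition), 23 (G/A, transition), 30 (C/T, transition).
Of the 5 differences, 4 transitions and 1 transversion, so Ti/Tv = 4/1 = 4.000.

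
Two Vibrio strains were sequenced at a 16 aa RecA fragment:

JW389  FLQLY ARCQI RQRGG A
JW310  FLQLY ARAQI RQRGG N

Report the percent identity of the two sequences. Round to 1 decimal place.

Differing sites — 8:C/A; 16:A/N.
14 of the 16 sites match, so the percent identity is 14/16 × 100 = 87.5%.

87.5%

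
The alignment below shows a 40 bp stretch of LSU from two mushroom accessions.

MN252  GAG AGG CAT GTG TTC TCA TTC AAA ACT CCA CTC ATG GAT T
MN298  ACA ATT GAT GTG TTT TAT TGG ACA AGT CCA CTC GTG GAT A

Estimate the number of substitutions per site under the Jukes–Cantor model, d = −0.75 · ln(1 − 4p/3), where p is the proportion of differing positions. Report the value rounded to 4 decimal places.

0.5199

Differing sites — 1:G/A; 2:A/C; 3:G/A; 5:G/T; 6:G/T; 7:C/G; 15:C/T; 17:C/A; 18:A/T; 20:T/G; 21:C/G; 23:A/C; 26:C/G; 34:A/G; 40:T/A.
p = 15/40 = 0.375000.
d = −0.75 · ln(1 − (4/3)·0.375000) = −0.75 · ln(0.500000) = −0.75 · (-0.693147) = 0.5199.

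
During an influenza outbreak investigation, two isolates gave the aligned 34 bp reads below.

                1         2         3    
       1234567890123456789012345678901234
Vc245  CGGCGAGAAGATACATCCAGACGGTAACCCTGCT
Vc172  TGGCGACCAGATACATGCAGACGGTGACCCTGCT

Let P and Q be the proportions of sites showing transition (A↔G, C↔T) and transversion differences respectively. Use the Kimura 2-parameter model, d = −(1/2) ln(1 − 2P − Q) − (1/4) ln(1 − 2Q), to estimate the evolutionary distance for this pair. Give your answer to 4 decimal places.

0.1638

The sequences differ at positions 1 (C/T, transition), 7 (G/C, transversion), 8 (A/C, transversion), 17 (C/G, transversion), 26 (A/G, transition).
Of the 5 differences, 2 transitions and 3 transversions over 34 sites: P = 2/34 = 0.058824, Q = 3/34 = 0.088235.
d = −0.5·ln(0.794117) − 0.25·ln(0.823530) = −0.5·(-0.230524) − 0.25·(-0.194155) = 0.1638.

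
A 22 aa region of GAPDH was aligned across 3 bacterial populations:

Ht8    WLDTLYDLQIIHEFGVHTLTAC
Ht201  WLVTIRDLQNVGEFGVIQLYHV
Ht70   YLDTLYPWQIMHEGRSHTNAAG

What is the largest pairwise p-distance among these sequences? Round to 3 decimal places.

0.818

Pairwise Hamming distances:
  Ht8 vs Ht201: 11
  Ht8 vs Ht70: 10
  Ht201 vs Ht70: 18
The largest is 18 mismatches, between Ht201 and Ht70; p = 18/22 = 0.818.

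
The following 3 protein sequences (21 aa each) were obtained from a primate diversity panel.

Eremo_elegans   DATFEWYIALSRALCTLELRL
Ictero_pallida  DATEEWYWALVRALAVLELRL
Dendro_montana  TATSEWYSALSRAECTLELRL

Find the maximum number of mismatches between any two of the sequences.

Pairwise Hamming distances:
  Eremo_elegans vs Ictero_pallida: 5
  Eremo_elegans vs Dendro_montana: 4
  Ictero_pallida vs Dendro_montana: 7
The largest is 7, between Ictero_pallida and Dendro_montana.

7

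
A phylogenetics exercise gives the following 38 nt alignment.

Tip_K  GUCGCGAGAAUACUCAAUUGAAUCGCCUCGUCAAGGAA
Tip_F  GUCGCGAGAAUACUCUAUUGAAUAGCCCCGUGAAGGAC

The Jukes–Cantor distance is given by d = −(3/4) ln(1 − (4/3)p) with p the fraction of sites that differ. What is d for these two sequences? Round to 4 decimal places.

The sequences differ at positions 16 (A/U), 24 (C/A), 28 (U/C), 32 (C/G), 38 (A/C).
p = 5/38 = 0.131579.
d = −0.75 · ln(1 − (4/3)·0.131579) = −0.75 · ln(0.824561) = −0.75 · (-0.192904) = 0.1447.

0.1447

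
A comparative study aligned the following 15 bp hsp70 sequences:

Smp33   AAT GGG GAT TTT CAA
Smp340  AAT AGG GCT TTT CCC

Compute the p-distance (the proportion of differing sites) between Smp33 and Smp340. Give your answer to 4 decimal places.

Differing sites — 4:G/A; 8:A/C; 14:A/C; 15:A/C.
There are 4 differences over 15 sites, so p = 4/15 = 0.2667.

0.2667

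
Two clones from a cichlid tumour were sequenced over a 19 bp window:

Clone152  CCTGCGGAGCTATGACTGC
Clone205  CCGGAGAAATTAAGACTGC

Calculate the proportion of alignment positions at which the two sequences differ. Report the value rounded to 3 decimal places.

Mismatches occur at site 3 (T/G), site 5 (C/A), site 7 (G/A), site 9 (G/A), site 10 (C/T), site 13 (T/A).
There are 6 differences over 19 sites, so p = 6/19 = 0.316.

0.316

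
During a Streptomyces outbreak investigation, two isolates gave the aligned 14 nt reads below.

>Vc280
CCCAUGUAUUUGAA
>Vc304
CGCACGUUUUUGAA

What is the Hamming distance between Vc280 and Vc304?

3

The sequences differ at positions 2 (C/G), 5 (U/C), 8 (A/U).
That gives 3 mismatches out of 14 aligned sites, so the Hamming distance is 3.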